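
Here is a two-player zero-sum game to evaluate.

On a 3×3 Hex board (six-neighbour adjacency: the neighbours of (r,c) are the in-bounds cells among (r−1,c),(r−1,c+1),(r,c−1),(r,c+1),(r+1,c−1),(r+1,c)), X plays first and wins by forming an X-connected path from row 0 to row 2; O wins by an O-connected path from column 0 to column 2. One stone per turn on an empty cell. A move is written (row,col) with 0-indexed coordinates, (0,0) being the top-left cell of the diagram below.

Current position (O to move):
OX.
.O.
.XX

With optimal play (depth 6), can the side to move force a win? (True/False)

p1 O@[OX./.O./.XX]: (0,2)[OXO/.O./.XX]+1* (1,0)[OX./OO./.XX]+1 (1,2)[OX./.OO/.XX]+1 (2,0)[OX./.O./OXX]+1
p2 X@[OXO/.O./.XX]: (1,0)[OXO/XO./.XX]-1* (1,2)[OXO/.OX/.XX]-1 (2,0)[OXO/.O./XXX]-1
p3 O@[OXO/XO./.XX]: (1,2)[OXO/XOO/.XX]-1 (2,0)[OXO/XO./OXX]+1*
p4 X@[OXO/XO./OXX] terminal -1; root [OX./.O./.XX] d6

O winning at [OX./.O./.XX]: True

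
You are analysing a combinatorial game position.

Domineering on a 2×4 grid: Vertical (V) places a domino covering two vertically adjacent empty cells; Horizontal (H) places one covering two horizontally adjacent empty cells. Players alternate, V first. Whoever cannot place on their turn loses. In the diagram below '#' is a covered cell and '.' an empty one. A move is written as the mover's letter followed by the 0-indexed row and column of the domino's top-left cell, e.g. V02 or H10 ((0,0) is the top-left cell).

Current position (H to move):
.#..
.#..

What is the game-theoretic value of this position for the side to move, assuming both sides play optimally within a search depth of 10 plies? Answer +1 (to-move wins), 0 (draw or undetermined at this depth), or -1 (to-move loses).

[.#../.#..] H move#1: H02:+1/.###/.#..*, H12:+1/.#../.###
[.###/.#..] V move#2: V00:-1/####/##..*
[####/##..] H move#3: H12:+1/####/####*
[####/####] end (terminal -1, V#4); searched .#../.#.. to 10

value(.#../.#.., H) = +1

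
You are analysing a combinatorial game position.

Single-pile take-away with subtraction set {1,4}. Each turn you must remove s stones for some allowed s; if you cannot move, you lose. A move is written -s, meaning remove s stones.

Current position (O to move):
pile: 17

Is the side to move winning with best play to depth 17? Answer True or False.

p1 O@[17]: -1[16]-1* -4[13]-1
p2 X@[16]: -1[15]+1* -4[12]+1
p3 O@[15]: -1[14]-1* -4[11]-1
p4 X@[14]: -1[13]-1 -4[10]+1*
p5 O@[10]: -1[9]-1* -4[6]-1
p6 X@[9]: -1[8]-1 -4[5]+1*
p7 O@[5]: -1[4]-1* -4[1]-1
p8 X@[4]: -1[3]-1 -4[0]+1*
p9 O@[0] terminal -1; root [17] d17

O winning at [17]: False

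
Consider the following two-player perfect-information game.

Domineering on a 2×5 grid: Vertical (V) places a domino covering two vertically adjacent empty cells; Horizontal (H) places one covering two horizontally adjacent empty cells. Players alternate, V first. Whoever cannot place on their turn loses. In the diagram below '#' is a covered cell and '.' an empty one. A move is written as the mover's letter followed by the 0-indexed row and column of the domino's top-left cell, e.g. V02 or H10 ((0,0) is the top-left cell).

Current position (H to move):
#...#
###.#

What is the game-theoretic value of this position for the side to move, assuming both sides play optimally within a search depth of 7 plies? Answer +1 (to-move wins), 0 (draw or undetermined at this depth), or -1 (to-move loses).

value(#...#/###.#, H) = +1

ply 1, H at #...#/###.# | H01=-1→###.#/###.#; H02=+1→#.###/###.#*
ply 2: #.###/###.# is terminal -1 (V); from #...#/###.# depth 7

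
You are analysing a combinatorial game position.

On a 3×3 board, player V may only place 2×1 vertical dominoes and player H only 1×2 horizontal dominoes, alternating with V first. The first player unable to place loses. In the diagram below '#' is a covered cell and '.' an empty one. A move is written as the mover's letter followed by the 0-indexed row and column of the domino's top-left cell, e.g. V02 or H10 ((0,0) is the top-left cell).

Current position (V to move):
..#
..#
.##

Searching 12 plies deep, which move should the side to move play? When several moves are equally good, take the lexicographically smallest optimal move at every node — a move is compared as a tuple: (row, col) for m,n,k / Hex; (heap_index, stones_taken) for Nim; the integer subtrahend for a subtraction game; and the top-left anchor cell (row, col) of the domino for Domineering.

V's best at [..#/..#/.##]: V00

p1 V@[..#/..#/.##]: V00[#.#/#.#/.##]+1* V01[.##/.##/.##]+1 V10[..#/#.#/###]-1
p2 H@[#.#/#.#/.##] terminal -1; root [..#/..#/.##] d12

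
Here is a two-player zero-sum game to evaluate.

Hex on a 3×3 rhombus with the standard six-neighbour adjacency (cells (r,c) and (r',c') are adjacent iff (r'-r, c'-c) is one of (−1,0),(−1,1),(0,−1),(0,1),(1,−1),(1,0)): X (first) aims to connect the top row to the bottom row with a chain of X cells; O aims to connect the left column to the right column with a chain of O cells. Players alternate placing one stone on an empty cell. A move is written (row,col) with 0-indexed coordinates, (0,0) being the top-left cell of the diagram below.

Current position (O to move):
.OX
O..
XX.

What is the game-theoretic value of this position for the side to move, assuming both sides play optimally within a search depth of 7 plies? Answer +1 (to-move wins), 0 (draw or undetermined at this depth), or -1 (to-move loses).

p1 O@[.OX/O../XX.]: (0,0)[OOX/O../XX.]-1* (1,1)[.OX/OO./XX.]-1 (1,2)[.OX/O.O/XX.]-1 (2,2)[.OX/O../XXO]-1
p2 X@[OOX/O../XX.]: (1,1)[OOX/OX./XX.]+1* (1,2)[OOX/O.X/XX.]+1 (2,2)[OOX/O../XXX]+1
p3 O@[OOX/OX./XX.] terminal -1; root [.OX/O../XX.] d7

value(.OX/O../XX., O) = -1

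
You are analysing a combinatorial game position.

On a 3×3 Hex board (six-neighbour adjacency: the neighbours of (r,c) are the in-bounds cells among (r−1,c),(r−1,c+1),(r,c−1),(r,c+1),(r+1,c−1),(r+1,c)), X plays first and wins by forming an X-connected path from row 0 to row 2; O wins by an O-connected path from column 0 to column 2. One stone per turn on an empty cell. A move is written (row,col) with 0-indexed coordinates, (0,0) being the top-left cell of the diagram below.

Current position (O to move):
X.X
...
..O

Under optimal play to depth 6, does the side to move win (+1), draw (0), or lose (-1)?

value(X.X/.../..O, O) = +1

ply 1, O at X.X/.../..O | (0,1)=-1→XOX/.../..O; (1,0)=-1→X.X/O../..O; (1,1)=+1→X.X/.O./..O*; (1,2)=-1→X.X/..O/..O; (2,0)=-1→X.X/.../O.O; (2,1)=-1→X.X/.../.OO
ply 2, X at X.X/.O./..O | (0,1)=-1→XXX/.O./..O*; (1,0)=-1→X.X/XO./..O; (1,2)=-1→X.X/.OX/..O; (2,0)=-1→X.X/.O./X.O; (2,1)=-1→X.X/.O./.XO
ply 3, O at XXX/.O./..O | (1,0)=+1→XXX/OO./..O*; (1,2)=+1→XXX/.OO/..O; (2,0)=+1→XXX/.O./O.O; (2,1)=+1→XXX/.O./.OO
ply 4, X at XXX/OO./..O | (1,2)=-1→XXX/OOX/..O*; (2,0)=-1→XXX/OO./X.O; (2,1)=-1→XXX/OO./.XO
ply 5, O at XXX/OOX/..O | (2,0)=-1→XXX/OOX/O.O; (2,1)=+1→XXX/OOX/.OO*
ply 6: XXX/OOX/.OO is terminal -1 (X); from X.X/.../..O depth 6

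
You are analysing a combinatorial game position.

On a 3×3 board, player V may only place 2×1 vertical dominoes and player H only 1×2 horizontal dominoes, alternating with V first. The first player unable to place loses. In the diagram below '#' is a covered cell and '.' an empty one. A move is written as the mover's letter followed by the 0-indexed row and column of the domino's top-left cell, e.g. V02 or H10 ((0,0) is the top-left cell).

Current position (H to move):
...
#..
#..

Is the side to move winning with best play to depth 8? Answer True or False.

[.../#../#..] H move#1: H00:-1/##./#../#.., H01:-1/.##/#../#.., H11:+1/.../###/#..*, H21:-1/.../#../###
[.../###/#..] end (terminal -1, V#2); searched .../#../#.. to 8

H winning at [.../#../#..]: True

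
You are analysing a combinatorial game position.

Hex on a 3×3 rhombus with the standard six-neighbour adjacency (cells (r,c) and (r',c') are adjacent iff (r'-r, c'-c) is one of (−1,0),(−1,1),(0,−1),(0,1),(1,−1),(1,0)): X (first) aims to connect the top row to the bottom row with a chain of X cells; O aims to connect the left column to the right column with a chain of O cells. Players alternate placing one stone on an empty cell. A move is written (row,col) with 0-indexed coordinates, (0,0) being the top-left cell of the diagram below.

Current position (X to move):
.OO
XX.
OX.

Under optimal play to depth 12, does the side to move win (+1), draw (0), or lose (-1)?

[.OO/XX./OX.] X move#1: (0,0):+1/XOO/XX./OX.*, (1,2):-1/.OO/XXX/OX., (2,2):-1/.OO/XX./OXX
[XOO/XX./OX.] end (terminal -1, O#2); searched .OO/XX./OX. to 12

value(.OO/XX./OX., X) = +1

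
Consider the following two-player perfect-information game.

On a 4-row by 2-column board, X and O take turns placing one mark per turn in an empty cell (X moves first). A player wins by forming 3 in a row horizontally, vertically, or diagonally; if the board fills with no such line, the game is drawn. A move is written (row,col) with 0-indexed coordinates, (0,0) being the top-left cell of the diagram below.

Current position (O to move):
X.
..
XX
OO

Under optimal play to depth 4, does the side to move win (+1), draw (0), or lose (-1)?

p1 O@[X./../XX/OO]: (0,1)[XO/../XX/OO]-1 (1,0)[X./O./XX/OO]+0* (1,1)[X./.O/XX/OO]-1
p2 X@[X./O./XX/OO]: (0,1)[XX/O./XX/OO]+0* (1,1)[X./OX/XX/OO]+0
p3 O@[XX/O./XX/OO]: (1,1)[XX/OO/XX/OO]+0*
p4 X@[XX/OO/XX/OO] terminal +0; root [X./../XX/OO] d4

value(X./../XX/OO, O) = 0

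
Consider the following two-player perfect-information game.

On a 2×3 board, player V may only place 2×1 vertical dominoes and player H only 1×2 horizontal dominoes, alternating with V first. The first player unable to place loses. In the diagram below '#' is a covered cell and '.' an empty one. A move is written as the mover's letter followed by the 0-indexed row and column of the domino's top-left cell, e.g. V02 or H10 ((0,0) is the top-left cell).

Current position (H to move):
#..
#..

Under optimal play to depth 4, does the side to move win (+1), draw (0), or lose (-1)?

p1 H@[#../#..]: H01[###/#..]+1* H11[#../###]+1
p2 V@[###/#..] terminal -1; root [#../#..] d4

value(#../#.., H) = +1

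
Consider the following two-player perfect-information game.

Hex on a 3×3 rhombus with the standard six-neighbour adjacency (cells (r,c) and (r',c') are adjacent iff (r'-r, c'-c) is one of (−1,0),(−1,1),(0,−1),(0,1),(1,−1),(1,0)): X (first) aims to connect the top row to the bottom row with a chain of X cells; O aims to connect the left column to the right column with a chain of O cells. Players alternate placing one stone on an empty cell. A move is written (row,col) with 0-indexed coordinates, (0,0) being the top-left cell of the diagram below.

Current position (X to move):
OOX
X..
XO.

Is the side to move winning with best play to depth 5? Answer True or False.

ply 1, X at OOX/X../XO. | (1,1)=+1→OOX/XX./XO.*; (1,2)=+1→OOX/X.X/XO.; (2,2)=+1→OOX/X../XOX
ply 2: OOX/XX./XO. is terminal -1 (O); from OOX/X../XO. depth 5

X winning at [OOX/X../XO.]: True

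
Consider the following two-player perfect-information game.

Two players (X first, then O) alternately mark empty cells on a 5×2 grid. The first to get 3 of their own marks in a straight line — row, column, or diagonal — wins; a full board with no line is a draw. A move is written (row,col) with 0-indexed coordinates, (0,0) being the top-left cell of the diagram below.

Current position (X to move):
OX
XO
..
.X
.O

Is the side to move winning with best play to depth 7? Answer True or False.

X winning at [OX/XO/../.X/.O]: False

ply 1, X at OX/XO/../.X/.O | (2,0)=+0→OX/XO/X./.X/.O*; (2,1)=+0→OX/XO/.X/.X/.O; (3,0)=+0→OX/XO/../XX/.O; (4,0)=+0→OX/XO/../.X/XO
ply 2, O at OX/XO/X./.X/.O | (2,1)=-1→OX/XO/XO/.X/.O; (3,0)=+0→OX/XO/X./OX/.O*; (4,0)=-1→OX/XO/X./.X/OO
ply 3, X at OX/XO/X./OX/.O | (2,1)=+0→OX/XO/XX/OX/.O*; (4,0)=+0→OX/XO/X./OX/XO
ply 4, O at OX/XO/XX/OX/.O | (4,0)=+0→OX/XO/XX/OX/OO*
ply 5: OX/XO/XX/OX/OO is terminal +0 (X); from OX/XO/../.X/.O depth 7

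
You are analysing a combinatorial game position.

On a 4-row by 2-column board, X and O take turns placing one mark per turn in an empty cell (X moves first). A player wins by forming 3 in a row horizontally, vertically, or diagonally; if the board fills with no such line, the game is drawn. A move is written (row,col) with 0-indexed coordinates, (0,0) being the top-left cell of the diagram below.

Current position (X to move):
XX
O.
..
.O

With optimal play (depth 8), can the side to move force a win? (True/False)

p1 X@[XX/O./../.O]: (1,1)[XX/OX/../.O]+0* (2,0)[XX/O./X./.O]+0 (2,1)[XX/O./.X/.O]+0 (3,0)[XX/O./../XO]+0
p2 O@[XX/OX/../.O]: (2,0)[XX/OX/O./.O]-1 (2,1)[XX/OX/.O/.O]+0* (3,0)[XX/OX/../OO]-1
p3 X@[XX/OX/.O/.O]: (2,0)[XX/OX/XO/.O]+0* (3,0)[XX/OX/.O/XO]+0
p4 O@[XX/OX/XO/.O]: (3,0)[XX/OX/XO/OO]+0*
p5 X@[XX/OX/XO/OO] terminal +0; root [XX/O./../.O] d8

X winning at [XX/O./../.O]: False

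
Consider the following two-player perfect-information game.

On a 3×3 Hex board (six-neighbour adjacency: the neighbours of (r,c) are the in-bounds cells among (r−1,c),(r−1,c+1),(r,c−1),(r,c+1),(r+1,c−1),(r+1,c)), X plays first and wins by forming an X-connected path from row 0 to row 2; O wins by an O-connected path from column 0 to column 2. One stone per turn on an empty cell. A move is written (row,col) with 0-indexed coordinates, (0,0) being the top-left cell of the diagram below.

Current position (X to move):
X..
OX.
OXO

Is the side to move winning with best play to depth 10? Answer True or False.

X winning at [X../OX./OXO]: True

p1 X@[X../OX./OXO]: (0,1)[XX./OX./OXO]+1* (0,2)[X.X/OX./OXO]+1 (1,2)[X../OXX/OXO]+1
p2 O@[XX./OX./OXO] terminal -1; root [X../OX./OXO] d10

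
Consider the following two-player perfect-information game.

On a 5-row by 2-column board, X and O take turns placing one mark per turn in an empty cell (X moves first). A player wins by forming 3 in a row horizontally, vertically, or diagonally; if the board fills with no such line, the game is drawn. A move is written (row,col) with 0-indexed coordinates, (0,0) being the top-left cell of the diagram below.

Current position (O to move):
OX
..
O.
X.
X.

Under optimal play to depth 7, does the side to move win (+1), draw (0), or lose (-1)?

p1 O@[OX/../O./X./X.]: (1,0)[OX/O./O./X./X.]+1* (1,1)[OX/.O/O./X./X.]+0 (2,1)[OX/../OO/X./X.]+1 (3,1)[OX/../O./XO/X.]+1 (4,1)[OX/../O./X./XO]+0
p2 X@[OX/O./O./X./X.] terminal -1; root [OX/../O./X./X.] d7

value(OX/../O./X./X., O) = +1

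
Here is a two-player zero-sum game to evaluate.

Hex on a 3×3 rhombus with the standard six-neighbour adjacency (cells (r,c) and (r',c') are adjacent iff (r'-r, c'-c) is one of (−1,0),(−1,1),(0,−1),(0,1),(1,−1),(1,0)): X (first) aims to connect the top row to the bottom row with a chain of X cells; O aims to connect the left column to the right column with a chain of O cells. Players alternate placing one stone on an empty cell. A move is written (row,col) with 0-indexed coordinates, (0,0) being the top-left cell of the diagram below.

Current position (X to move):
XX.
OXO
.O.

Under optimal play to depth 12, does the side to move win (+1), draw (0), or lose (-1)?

value(XX./OXO/.O., X) = +1

p1 X@[XX./OXO/.O.]: (0,2)[XXX/OXO/.O.]-1 (2,0)[XX./OXO/XO.]+1* (2,2)[XX./OXO/.OX]-1
p2 O@[XX./OXO/XO.] terminal -1; root [XX./OXO/.O.] d12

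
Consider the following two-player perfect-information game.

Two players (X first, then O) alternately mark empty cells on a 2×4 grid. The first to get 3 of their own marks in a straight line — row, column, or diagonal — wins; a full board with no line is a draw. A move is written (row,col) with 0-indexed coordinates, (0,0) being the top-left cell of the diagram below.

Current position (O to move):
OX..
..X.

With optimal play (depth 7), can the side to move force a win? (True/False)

[OX../..X.] O move#1: (0,2):-1/OXO./..X., (0,3):-1/OX.O/..X., (1,0):+0/OX../O.X.*, (1,1):+0/OX../.OX., (1,3):+0/OX../..XO
[OX../O.X.] X move#2: (0,2):+0/OXX./O.X.*, (0,3):+0/OX.X/O.X., (1,1):+0/OX../OXX., (1,3):+0/OX../O.XX
[OXX./O.X.] O move#3: (0,3):+0/OXXO/O.X.*, (1,1):-1/OXX./OOX., (1,3):-1/OXX./O.XO
[OXXO/O.X.] X move#4: (1,1):+0/OXXO/OXX.*, (1,3):+0/OXXO/O.XX
[OXXO/OXX.] O move#5: (1,3):+0/OXXO/OXXO*
[OXXO/OXXO] end (terminal +0, X#6); searched OX../..X. to 7

O winning at [OX../..X.]: False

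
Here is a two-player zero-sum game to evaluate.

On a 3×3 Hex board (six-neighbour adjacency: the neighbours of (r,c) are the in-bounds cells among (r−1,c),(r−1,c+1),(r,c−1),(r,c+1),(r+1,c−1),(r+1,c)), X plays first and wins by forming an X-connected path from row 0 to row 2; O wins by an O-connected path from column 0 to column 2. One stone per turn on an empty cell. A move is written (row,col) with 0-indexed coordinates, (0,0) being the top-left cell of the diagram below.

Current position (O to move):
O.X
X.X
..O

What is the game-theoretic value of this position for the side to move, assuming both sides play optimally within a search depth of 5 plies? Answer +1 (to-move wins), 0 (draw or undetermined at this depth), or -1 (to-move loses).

[O.X/X.X/..O] O move#1: (0,1):-1/OOX/X.X/..O*, (1,1):-1/O.X/XOX/..O, (2,0):-1/O.X/X.X/O.O, (2,1):-1/O.X/X.X/.OO
[OOX/X.X/..O] X move#2: (1,1):+1/OOX/XXX/..O*, (2,0):+1/OOX/X.X/X.O, (2,1):+1/OOX/X.X/.XO
[OOX/XXX/..O] O move#3: (2,0):-1/OOX/XXX/O.O*, (2,1):-1/OOX/XXX/.OO
[OOX/XXX/O.O] X move#4: (2,1):+1/OOX/XXX/OXO*
[OOX/XXX/OXO] end (terminal -1, O#5); searched O.X/X.X/..O to 5

value(O.X/X.X/..O, O) = -1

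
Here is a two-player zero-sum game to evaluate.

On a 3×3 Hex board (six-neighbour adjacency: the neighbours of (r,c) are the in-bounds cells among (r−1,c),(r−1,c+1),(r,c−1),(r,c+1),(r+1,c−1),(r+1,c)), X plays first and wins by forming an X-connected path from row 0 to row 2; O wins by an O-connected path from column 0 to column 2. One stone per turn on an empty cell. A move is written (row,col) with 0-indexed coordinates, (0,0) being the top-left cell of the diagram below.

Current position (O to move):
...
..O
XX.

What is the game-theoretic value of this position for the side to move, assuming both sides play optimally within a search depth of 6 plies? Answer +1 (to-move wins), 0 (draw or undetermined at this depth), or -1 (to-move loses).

ply 1, O at .../..O/XX. | (0,0)=-1→O../..O/XX.; (0,1)=+1→.O./..O/XX.*; (0,2)=-1→..O/..O/XX.; (1,0)=-1→.../O.O/XX.; (1,1)=-1→.../.OO/XX.; (2,2)=-1→.../..O/XXO
ply 2, X at .O./..O/XX. | (0,0)=-1→XO./..O/XX.*; (0,2)=-1→.OX/..O/XX.; (1,0)=-1→.O./X.O/XX.; (1,1)=-1→.O./.XO/XX.; (2,2)=-1→.O./..O/XXX
ply 3, O at XO./..O/XX. | (0,2)=-1→XOO/..O/XX.; (1,0)=+1→XO./O.O/XX.*; (1,1)=-1→XO./.OO/XX.; (2,2)=-1→XO./..O/XXO
ply 4, X at XO./O.O/XX. | (0,2)=-1→XOX/O.O/XX.*; (1,1)=-1→XO./OXO/XX.; (2,2)=-1→XO./O.O/XXX
ply 5, O at XOX/O.O/XX. | (1,1)=+1→XOX/OOO/XX.*; (2,2)=-1→XOX/O.O/XXO
ply 6: XOX/OOO/XX. is terminal -1 (X); from .../..O/XX. depth 6

value(.../..O/XX., O) = +1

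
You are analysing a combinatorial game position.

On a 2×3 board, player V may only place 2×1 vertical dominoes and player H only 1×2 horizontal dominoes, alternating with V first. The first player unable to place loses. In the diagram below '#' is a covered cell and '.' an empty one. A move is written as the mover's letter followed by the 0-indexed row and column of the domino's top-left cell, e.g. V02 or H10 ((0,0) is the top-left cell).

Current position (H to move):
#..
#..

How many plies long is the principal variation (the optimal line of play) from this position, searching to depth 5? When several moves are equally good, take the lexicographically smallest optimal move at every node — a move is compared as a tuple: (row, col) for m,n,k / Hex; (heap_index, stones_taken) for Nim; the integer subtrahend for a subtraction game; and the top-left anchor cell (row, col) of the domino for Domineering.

PV length from [#../#..]: 1 ply

[#../#..] H move#1: H01:+1/###/#..*, H11:+1/#../###
[###/#..] end (terminal -1, V#2); searched #../#.. to 5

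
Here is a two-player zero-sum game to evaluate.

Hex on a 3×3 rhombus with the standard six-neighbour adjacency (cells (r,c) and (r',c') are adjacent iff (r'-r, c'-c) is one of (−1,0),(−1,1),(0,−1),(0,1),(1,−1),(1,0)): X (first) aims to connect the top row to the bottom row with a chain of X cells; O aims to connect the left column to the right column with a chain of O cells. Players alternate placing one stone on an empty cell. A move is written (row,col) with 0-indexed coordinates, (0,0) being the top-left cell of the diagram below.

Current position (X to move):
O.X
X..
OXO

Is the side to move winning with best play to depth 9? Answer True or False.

X winning at [O.X/X../OXO]: True

p1 X@[O.X/X../OXO]: (0,1)[OXX/X../OXO]+1* (1,1)[O.X/XX./OXO]+1 (1,2)[O.X/X.X/OXO]+1
p2 O@[OXX/X../OXO]: (1,1)[OXX/XO./OXO]-1* (1,2)[OXX/X.O/OXO]-1
p3 X@[OXX/XO./OXO]: (1,2)[OXX/XOX/OXO]+1*
p4 O@[OXX/XOX/OXO] terminal -1; root [O.X/X../OXO] d9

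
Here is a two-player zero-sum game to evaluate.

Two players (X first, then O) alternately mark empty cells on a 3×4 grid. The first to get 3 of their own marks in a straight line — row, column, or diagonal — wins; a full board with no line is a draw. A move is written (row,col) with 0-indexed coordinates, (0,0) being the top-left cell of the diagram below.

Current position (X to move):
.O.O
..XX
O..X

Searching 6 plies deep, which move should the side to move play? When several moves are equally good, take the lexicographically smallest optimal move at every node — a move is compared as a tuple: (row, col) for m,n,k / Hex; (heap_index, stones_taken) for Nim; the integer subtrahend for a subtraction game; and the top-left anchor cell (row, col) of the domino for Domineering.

X's best at [.O.O/..XX/O..X]: (0,2)

[.O.O/..XX/O..X] X move#1: (0,0):-1/XO.O/..XX/O..X, (0,2):+1/.OXO/..XX/O..X*, (1,0):-1/.O.O/X.XX/O..X, (1,1):+1/.O.O/.XXX/O..X, (2,1):-1/.O.O/..XX/OX.X, (2,2):-1/.O.O/..XX/O.XX
[.OXO/..XX/O..X] O move#2: (0,0):-1/OOXO/..XX/O..X*, (1,0):-1/.OXO/O.XX/O..X, (1,1):-1/.OXO/.OXX/O..X, (2,1):-1/.OXO/..XX/OO.X, (2,2):-1/.OXO/..XX/O.OX
[OOXO/..XX/O..X] X move#3: (1,0):+1/OOXO/X.XX/O..X*, (1,1):+1/OOXO/.XXX/O..X, (2,1):-1/OOXO/..XX/OX.X, (2,2):+1/OOXO/..XX/O.XX
[OOXO/X.XX/O..X] O move#4: (1,1):-1/OOXO/XOXX/O..X*, (2,1):-1/OOXO/X.XX/OO.X, (2,2):-1/OOXO/X.XX/O.OX
[OOXO/XOXX/O..X] X move#5: (2,1):-1/OOXO/XOXX/OX.X, (2,2):+1/OOXO/XOXX/O.XX*
[OOXO/XOXX/O.XX] end (terminal -1, O#6); searched .O.O/..XX/O..X to 6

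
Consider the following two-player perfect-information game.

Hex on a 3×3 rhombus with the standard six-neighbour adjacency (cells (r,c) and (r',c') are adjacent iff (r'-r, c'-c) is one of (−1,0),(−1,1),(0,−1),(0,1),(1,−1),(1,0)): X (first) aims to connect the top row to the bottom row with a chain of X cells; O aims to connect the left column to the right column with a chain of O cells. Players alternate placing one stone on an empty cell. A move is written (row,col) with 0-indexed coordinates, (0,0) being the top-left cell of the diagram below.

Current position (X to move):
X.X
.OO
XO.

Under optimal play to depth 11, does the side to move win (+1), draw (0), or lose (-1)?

value(X.X/.OO/XO., X) = +1

[X.X/.OO/XO.] X move#1: (0,1):-1/XXX/.OO/XO., (1,0):+1/X.X/XOO/XO.*, (2,2):-1/X.X/.OO/XOX
[X.X/XOO/XO.] end (terminal -1, O#2); searched X.X/.OO/XO. to 11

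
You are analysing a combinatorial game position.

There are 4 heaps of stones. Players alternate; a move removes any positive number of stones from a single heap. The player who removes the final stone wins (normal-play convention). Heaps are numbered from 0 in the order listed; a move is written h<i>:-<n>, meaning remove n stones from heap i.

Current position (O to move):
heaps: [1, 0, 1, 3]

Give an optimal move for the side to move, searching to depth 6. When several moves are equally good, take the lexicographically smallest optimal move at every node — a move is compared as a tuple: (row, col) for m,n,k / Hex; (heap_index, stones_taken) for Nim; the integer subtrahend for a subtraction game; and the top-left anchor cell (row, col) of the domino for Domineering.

O's best at [(1,0,1,3)]: h3:-3

ply 1, O at (1,0,1,3) | h0:-1=-1→(0,0,1,3); h2:-1=-1→(1,0,0,3); h3:-1=-1→(1,0,1,2); h3:-2=-1→(1,0,1,1); h3:-3=+1→(1,0,1,0)*
ply 2, X at (1,0,1,0) | h0:-1=-1→(0,0,1,0)*; h2:-1=-1→(1,0,0,0)
ply 3, O at (0,0,1,0) | h2:-1=+1→(0,0,0,0)*
ply 4: (0,0,0,0) is terminal -1 (X); from (1,0,1,3) depth 6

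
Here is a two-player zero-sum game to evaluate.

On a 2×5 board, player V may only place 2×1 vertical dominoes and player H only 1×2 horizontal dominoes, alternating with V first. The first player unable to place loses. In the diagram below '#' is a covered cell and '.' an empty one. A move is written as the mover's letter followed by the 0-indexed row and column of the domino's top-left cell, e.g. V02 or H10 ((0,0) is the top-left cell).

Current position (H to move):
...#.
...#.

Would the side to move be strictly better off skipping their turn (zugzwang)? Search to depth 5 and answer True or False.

ply 1, H at ...#./...#. | H00=-1→##.#./...#.*; H01=-1→.###./...#.; H10=-1→...#./##.#.; H11=-1→...#./.###.
ply 2, V at ##.#./...#. | V02=+1→####./..##.*; V04=-1→##.##/...##
ply 3, H at ####./..##. | H10=-1→####./####.*
ply 4, V at ####./####. | V04=+1→#####/#####*
ply 5: #####/##### is terminal -1 (H); from ...#./...#. depth 5
if H skipped the turn, V would face:
~ ply 1, V at ...#./...#. | V00=-1→#..#./#..#.; V01=+1→.#.#./.#.#.*; V02=-1→..##./..##.; V04=-1→...##/...##
~ ply 2: .#.#./.#.#. is terminal -1 (H); from ...#./...#. depth 5
compare (H): move=-1 vs pass=-1

zugzwang(...#./...#., H) = False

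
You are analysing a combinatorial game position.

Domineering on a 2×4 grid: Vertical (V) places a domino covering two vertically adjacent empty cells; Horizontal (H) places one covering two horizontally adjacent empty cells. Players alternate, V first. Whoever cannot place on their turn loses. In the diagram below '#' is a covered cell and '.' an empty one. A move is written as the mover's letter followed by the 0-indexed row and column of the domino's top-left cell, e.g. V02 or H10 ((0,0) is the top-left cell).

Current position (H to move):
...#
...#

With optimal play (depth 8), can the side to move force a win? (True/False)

H winning at [...#/...#]: True

[...#/...#] H move#1: H00:+1/##.#/...#*, H01:+1/.###/...#, H10:+1/...#/##.#, H11:+1/...#/.###
[##.#/...#] V move#2: V02:-1/####/..##*
[####/..##] H move#3: H10:+1/####/####*
[####/####] end (terminal -1, V#4); searched ...#/...# to 8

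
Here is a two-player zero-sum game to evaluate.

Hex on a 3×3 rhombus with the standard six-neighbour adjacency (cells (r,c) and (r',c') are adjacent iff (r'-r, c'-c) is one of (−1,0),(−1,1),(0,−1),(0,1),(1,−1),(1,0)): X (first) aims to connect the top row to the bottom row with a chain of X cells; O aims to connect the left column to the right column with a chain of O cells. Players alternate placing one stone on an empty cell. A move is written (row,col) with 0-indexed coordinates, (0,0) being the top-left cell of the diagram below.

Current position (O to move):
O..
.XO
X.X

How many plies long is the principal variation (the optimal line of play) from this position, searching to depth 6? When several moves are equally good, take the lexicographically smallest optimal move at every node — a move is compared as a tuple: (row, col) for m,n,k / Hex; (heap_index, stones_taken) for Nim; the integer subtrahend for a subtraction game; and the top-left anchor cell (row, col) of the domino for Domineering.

PV length from [O../.XO/X.X]: 2 plies

p1 O@[O../.XO/X.X]: (0,1)[OO./.XO/X.X]-1* (0,2)[O.O/.XO/X.X]-1 (1,0)[O../OXO/X.X]-1 (2,1)[O../.XO/XOX]-1
p2 X@[OO./.XO/X.X]: (0,2)[OOX/.XO/X.X]+1* (1,0)[OO./XXO/X.X]-1 (2,1)[OO./.XO/XXX]-1
p3 O@[OOX/.XO/X.X] terminal -1; root [O../.XO/X.X] d6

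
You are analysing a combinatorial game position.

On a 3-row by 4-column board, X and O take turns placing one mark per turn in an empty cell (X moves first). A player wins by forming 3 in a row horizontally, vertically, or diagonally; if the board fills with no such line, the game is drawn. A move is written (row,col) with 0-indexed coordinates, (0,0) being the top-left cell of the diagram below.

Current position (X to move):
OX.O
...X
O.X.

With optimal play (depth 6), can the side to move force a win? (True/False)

X winning at [OX.O/...X/O.X.]: False

[OX.O/...X/O.X.] X move#1: (0,2):-1/OXXO/...X/O.X., (1,0):+0/OX.O/X..X/O.X.*, (1,1):-1/OX.O/.X.X/O.X., (1,2):-1/OX.O/..XX/O.X., (2,1):-1/OX.O/...X/OXX., (2,3):-1/OX.O/...X/O.XX
[OX.O/X..X/O.X.] O move#2: (0,2):-1/OXOO/X..X/O.X., (1,1):+0/OX.O/XO.X/O.X.*, (1,2):-1/OX.O/X.OX/O.X., (2,1):-1/OX.O/X..X/OOX., (2,3):-1/OX.O/X..X/O.XO
[OX.O/XO.X/O.X.] X move#3: (0,2):+0/OXXO/XO.X/O.X.*, (1,2):-1/OX.O/XOXX/O.X., (2,1):-1/OX.O/XO.X/OXX., (2,3):-1/OX.O/XO.X/O.XX
[OXXO/XO.X/O.X.] O move#4: (1,2):+0/OXXO/XOOX/O.X.*, (2,1):-1/OXXO/XO.X/OOX., (2,3):-1/OXXO/XO.X/O.XO
[OXXO/XOOX/O.X.] X move#5: (2,1):+0/OXXO/XOOX/OXX.*, (2,3):-1/OXXO/XOOX/O.XX
[OXXO/XOOX/OXX.] O move#6: (2,3):+0/OXXO/XOOX/OXXO*
[OXXO/XOOX/OXXO] end (terminal +0, X#7); searched OX.O/...X/O.X. to 6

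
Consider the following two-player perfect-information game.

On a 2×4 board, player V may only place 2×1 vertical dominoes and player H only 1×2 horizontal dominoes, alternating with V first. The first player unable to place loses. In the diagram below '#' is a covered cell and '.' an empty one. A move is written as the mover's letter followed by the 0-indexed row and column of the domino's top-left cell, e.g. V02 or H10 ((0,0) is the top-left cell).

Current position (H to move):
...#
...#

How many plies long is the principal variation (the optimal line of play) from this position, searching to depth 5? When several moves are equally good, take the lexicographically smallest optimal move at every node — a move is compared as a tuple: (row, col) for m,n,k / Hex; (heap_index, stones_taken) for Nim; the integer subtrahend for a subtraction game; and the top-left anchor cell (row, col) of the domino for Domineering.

p1 H@[...#/...#]: H00[##.#/...#]+1* H01[.###/...#]+1 H10[...#/##.#]+1 H11[...#/.###]+1
p2 V@[##.#/...#]: V02[####/..##]-1*
p3 H@[####/..##]: H10[####/####]+1*
p4 V@[####/####] terminal -1; root [...#/...#] d5

PV length from [...#/...#]: 3 plies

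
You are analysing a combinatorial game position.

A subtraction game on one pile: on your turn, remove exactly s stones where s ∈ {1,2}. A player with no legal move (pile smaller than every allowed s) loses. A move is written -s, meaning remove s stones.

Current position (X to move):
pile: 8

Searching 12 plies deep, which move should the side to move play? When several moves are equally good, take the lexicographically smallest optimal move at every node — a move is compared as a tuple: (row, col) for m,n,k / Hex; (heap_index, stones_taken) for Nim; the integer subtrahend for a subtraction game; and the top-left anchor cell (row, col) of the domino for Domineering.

X's best at [8]: -2

[8] X move#1: -1:-1/7, -2:+1/6*
[6] O move#2: -1:-1/5*, -2:-1/4
[5] X move#3: -1:-1/4, -2:+1/3*
[3] O move#4: -1:-1/2*, -2:-1/1
[2] X move#5: -1:-1/1, -2:+1/0*
[0] end (terminal -1, O#6); searched 8 to 12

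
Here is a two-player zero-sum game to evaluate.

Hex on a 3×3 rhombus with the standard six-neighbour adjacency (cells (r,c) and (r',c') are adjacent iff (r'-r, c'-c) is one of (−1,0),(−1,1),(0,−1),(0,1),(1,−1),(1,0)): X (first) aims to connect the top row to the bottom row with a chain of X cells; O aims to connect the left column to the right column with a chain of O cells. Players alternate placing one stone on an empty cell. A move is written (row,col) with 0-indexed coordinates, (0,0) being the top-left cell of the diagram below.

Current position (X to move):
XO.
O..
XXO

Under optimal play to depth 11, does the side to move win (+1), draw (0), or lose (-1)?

value(XO./O../XXO, X) = +1

[XO./O../XXO] X move#1: (0,2):+1/XOX/O../XXO*, (1,1):-1/XO./OX./XXO, (1,2):-1/XO./O.X/XXO
[XOX/O../XXO] O move#2: (1,1):-1/XOX/OO./XXO*, (1,2):-1/XOX/O.O/XXO
[XOX/OO./XXO] X move#3: (1,2):+1/XOX/OOX/XXO*
[XOX/OOX/XXO] end (terminal -1, O#4); searched XO./O../XXO to 11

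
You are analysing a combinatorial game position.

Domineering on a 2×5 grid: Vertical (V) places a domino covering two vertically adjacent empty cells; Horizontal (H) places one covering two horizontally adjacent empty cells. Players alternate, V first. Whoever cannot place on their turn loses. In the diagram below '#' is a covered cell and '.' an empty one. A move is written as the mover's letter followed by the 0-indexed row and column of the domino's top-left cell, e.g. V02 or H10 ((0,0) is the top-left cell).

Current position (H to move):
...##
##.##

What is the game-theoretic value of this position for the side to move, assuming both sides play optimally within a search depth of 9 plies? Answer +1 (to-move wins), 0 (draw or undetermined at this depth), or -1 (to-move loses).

value(...##/##.##, H) = +1

ply 1, H at ...##/##.## | H00=-1→##.##/##.##; H01=+1→.####/##.##*
ply 2: .####/##.## is terminal -1 (V); from ...##/##.## depth 9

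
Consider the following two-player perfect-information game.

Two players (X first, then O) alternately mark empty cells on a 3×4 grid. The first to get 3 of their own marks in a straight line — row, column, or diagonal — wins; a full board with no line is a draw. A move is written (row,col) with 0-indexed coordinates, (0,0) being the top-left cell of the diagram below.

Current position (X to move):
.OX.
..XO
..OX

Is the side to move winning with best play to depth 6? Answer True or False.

ply 1, X at .OX./..XO/..OX | (0,0)=-1→XOX./..XO/..OX; (0,3)=-1→.OXX/..XO/..OX; (1,0)=-1→.OX./X.XO/..OX; (1,1)=+1→.OX./.XXO/..OX*; (2,0)=-1→.OX./..XO/X.OX; (2,1)=+1→.OX./..XO/.XOX
ply 2, O at .OX./.XXO/..OX | (0,0)=-1→OOX./.XXO/..OX*; (0,3)=-1→.OXO/.XXO/..OX; (1,0)=-1→.OX./OXXO/..OX; (2,0)=-1→.OX./.XXO/O.OX; (2,1)=-1→.OX./.XXO/.OOX
ply 3, X at OOX./.XXO/..OX | (0,3)=+1→OOXX/.XXO/..OX*; (1,0)=+1→OOX./XXXO/..OX; (2,0)=+1→OOX./.XXO/X.OX; (2,1)=+1→OOX./.XXO/.XOX
ply 4, O at OOXX/.XXO/..OX | (1,0)=-1→OOXX/OXXO/..OX*; (2,0)=-1→OOXX/.XXO/O.OX; (2,1)=-1→OOXX/.XXO/.OOX
ply 5, X at OOXX/OXXO/..OX | (2,0)=+1→OOXX/OXXO/X.OX*; (2,1)=+1→OOXX/OXXO/.XOX
ply 6: OOXX/OXXO/X.OX is terminal -1 (O); from .OX./..XO/..OX depth 6

X winning at [.OX./..XO/..OX]: True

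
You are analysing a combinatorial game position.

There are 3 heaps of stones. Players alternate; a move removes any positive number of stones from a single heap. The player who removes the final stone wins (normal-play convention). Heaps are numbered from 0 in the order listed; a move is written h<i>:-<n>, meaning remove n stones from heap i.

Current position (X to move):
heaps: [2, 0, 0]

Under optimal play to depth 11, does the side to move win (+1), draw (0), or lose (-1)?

[(2,0,0)] X move#1: h0:-1:-1/(1,0,0), h0:-2:+1/(0,0,0)*
[(0,0,0)] end (terminal -1, O#2); searched (2,0,0) to 11

value((2,0,0), X) = +1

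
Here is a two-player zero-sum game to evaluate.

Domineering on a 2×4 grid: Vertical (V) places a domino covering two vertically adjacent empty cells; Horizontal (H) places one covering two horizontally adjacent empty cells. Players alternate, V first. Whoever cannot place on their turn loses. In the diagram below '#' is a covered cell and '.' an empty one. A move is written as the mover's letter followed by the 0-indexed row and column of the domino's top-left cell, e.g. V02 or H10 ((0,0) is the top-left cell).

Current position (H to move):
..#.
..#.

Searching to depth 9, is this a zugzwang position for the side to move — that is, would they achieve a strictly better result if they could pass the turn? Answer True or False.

p1 H@[..#./..#.]: H00[###./..#.]+1* H10[..#./###.]+1
p2 V@[###./..#.]: V03[####/..##]-1*
p3 H@[####/..##]: H10[####/####]+1*
p4 V@[####/####] terminal -1; root [..#./..#.] d9
pass branch (V moves first from the same position):
  | p1 V@[..#./..#.]: V00[#.#./#.#.]+1* V01[.##./.##.]+1 V03[..##/..##]-1
  | p2 H@[#.#./#.#.] terminal -1; root [..#./..#.] d9
H moving scores +1; H passing scores -1

zugzwang(..#./..#., H) = False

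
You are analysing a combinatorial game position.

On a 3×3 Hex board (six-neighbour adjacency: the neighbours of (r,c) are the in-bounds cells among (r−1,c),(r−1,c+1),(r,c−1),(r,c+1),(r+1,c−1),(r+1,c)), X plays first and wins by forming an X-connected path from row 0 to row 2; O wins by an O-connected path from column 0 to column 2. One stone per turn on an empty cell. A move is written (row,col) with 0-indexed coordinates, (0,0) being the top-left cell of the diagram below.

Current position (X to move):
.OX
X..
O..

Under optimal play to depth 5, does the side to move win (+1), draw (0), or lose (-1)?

ply 1, X at .OX/X../O.. | (0,0)=-1→XOX/X../O..; (1,1)=-1→.OX/XX./O..; (1,2)=+1→.OX/X.X/O..*; (2,1)=+1→.OX/X../OX.; (2,2)=-1→.OX/X../O.X
ply 2, O at .OX/X.X/O.. | (0,0)=-1→OOX/X.X/O..*; (1,1)=-1→.OX/XOX/O..; (2,1)=-1→.OX/X.X/OO.; (2,2)=-1→.OX/X.X/O.O
ply 3, X at OOX/X.X/O.. | (1,1)=+1→OOX/XXX/O..*; (2,1)=+1→OOX/X.X/OX.; (2,2)=+1→OOX/X.X/O.X
ply 4, O at OOX/XXX/O.. | (2,1)=-1→OOX/XXX/OO.*; (2,2)=-1→OOX/XXX/O.O
ply 5, X at OOX/XXX/OO. | (2,2)=+1→OOX/XXX/OOX*
ply 6: OOX/XXX/OOX is terminal -1 (O); from .OX/X../O.. depth 5

value(.OX/X../O.., X) = +1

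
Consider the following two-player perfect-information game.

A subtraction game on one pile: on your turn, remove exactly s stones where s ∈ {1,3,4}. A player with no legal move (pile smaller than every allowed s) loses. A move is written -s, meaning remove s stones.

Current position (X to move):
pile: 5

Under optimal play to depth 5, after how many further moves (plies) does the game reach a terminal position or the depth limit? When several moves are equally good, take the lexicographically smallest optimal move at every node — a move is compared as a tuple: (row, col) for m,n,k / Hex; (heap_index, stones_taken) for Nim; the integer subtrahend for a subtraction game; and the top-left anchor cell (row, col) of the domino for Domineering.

PV length from [5]: 3 plies

[5] X move#1: -1:-1/4, -3:+1/2*, -4:-1/1
[2] O move#2: -1:-1/1*
[1] X move#3: -1:+1/0*
[0] end (terminal -1, O#4); searched 5 to 5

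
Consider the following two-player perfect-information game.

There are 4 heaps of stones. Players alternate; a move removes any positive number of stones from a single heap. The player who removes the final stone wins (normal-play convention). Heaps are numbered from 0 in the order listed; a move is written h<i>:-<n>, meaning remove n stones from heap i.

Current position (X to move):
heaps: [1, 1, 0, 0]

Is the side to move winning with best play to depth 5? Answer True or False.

p1 X@[(1,1,0,0)]: h0:-1[(0,1,0,0)]-1* h1:-1[(1,0,0,0)]-1
p2 O@[(0,1,0,0)]: h1:-1[(0,0,0,0)]+1*
p3 X@[(0,0,0,0)] terminal -1; root [(1,1,0,0)] d5

X winning at [(1,1,0,0)]: False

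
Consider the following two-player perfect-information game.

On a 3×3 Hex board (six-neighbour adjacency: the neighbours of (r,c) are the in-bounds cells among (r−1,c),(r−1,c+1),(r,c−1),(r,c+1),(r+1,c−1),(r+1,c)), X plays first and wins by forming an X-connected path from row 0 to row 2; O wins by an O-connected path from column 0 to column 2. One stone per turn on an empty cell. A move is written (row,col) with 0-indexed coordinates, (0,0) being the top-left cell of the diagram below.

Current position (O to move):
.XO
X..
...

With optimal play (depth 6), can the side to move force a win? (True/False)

[.XO/X../...] O move#1: (0,0):-1/OXO/X../..., (1,1):-1/.XO/XO./..., (1,2):-1/.XO/X.O/..., (2,0):+1/.XO/X../O..*, (2,1):-1/.XO/X../.O., (2,2):-1/.XO/X../..O
[.XO/X../O..] X move#2: (0,0):-1/XXO/X../O..*, (1,1):-1/.XO/XX./O.., (1,2):-1/.XO/X.X/O.., (2,1):-1/.XO/X../OX., (2,2):-1/.XO/X../O.X
[XXO/X../O..] O move#3: (1,1):+1/XXO/XO./O..*, (1,2):+1/XXO/X.O/O.., (2,1):+1/XXO/X../OO., (2,2):+1/XXO/X../O.O
[XXO/XO./O..] end (terminal -1, X#4); searched .XO/X../... to 6

O winning at [.XO/X../...]: True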